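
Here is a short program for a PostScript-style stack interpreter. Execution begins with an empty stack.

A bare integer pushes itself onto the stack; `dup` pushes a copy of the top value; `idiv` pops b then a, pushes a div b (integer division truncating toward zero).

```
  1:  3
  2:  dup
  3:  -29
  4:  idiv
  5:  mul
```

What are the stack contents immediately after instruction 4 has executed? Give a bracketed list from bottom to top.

3     [3]
dup   [3, 3]
-29   [3, 3, -29]
idiv  [3, 0]

[3, 0]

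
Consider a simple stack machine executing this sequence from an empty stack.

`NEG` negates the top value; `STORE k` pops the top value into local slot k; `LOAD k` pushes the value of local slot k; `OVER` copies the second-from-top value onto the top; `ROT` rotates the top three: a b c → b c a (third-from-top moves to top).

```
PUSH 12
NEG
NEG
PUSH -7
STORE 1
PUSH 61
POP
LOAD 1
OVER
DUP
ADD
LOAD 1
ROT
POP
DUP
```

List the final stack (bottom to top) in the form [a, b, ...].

PUSH 12 -> 12
NEG     -> -12
NEG     -> 12
PUSH -7 -> 12 -7
STORE 1 -> 12
PUSH 61 -> 12 61
POP     -> 12
LOAD 1  -> 12 -7
OVER    -> 12 -7 12
DUP     -> 12 -7 12 12
ADD     -> 12 -7 24
LOAD 1  -> 12 -7 24 -7
ROT     -> 12 24 -7 -7
POP     -> 12 24 -7
DUP     -> 12 24 -7 -7

[12, 24, -7, -7]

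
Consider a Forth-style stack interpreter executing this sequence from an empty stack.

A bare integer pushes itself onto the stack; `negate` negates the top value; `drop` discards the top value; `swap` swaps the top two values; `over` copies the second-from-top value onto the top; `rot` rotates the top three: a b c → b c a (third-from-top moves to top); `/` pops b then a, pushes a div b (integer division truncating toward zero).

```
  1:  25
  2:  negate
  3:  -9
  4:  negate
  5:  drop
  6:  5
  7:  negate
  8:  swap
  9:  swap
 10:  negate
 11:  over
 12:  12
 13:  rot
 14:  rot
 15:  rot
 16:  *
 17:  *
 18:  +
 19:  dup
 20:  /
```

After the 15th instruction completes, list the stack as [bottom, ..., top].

25     → 25
negate → -25
-9     → -25 -9
negate → -25 9
drop   → -25
5      → -25 5
negate → -25 -5
swap   → -5 -25
swap   → -25 -5
negate → -25 5
over   → -25 5 -25
12     → -25 5 -25 12
rot    → -25 -25 12 5
rot    → -25 12 5 -25
rot    → -25 5 -25 12

[-25, 5, -25, 12]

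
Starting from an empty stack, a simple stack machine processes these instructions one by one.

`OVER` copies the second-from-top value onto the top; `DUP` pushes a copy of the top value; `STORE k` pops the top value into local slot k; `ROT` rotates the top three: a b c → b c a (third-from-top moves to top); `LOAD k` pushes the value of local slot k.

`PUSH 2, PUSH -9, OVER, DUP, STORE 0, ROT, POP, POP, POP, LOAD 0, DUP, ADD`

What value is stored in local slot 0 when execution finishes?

2

PUSH 2   2
PUSH -9  2 -9
OVER     2 -9 2
DUP      2 -9 2 2
STORE 0  2 -9 2
ROT      -9 2 2
POP      -9 2
POP      -9
POP      (empty)
LOAD 0   2
DUP      2 2
ADD      4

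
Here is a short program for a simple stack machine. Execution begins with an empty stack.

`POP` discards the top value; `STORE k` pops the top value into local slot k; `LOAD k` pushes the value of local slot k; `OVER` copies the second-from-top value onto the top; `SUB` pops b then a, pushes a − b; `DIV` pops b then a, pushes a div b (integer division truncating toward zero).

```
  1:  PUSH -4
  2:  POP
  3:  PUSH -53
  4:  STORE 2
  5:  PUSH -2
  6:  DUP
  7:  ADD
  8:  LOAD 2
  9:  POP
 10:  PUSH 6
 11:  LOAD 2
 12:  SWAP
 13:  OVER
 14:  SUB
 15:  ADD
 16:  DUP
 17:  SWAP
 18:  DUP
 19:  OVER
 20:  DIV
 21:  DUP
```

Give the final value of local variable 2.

-53

PUSH -4  → -4
POP      → (empty)
PUSH -53 → -53
STORE 2  → (empty)
PUSH -2  → -2
DUP      → -2 -2
ADD      → -4
LOAD 2   → -4 -53
POP      → -4
PUSH 6   → -4 6
LOAD 2   → -4 6 -53
SWAP     → -4 -53 6
OVER     → -4 -53 6 -53
SUB      → -4 -53 59
ADD      → -4 6
DUP      → -4 6 6
SWAP     → -4 6 6
DUP      → -4 6 6 6
OVER     → -4 6 6 6 6
DIV      → -4 6 6 1
DUP      → -4 6 6 1 1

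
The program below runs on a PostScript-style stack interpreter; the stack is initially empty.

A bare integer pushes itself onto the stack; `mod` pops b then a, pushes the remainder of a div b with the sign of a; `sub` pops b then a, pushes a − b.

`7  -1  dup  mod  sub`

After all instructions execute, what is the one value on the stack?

7   : [7]
-1  : [7, -1]
dup : [7, -1, -1]
mod : [7, 0]
sub : [7]

7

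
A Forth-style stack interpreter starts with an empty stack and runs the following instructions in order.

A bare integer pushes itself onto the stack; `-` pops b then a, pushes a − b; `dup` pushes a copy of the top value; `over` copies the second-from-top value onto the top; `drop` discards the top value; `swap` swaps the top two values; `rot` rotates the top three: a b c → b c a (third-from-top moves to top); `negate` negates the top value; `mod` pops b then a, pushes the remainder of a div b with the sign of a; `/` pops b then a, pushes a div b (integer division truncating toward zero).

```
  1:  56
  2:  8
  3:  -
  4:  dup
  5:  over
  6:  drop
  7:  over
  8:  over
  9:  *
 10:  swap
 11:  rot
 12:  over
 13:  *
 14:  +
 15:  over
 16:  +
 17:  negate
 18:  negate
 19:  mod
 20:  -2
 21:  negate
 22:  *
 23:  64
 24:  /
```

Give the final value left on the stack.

72

56     → 56
8      → 56 8
-      → 48
dup    → 48 48
over   → 48 48 48
drop   → 48 48
over   → 48 48 48
over   → 48 48 48 48
*      → 48 48 2304
swap   → 48 2304 48
rot    → 2304 48 48
over   → 2304 48 48 48
*      → 2304 48 2304
+      → 2304 2352
over   → 2304 2352 2304
+      → 2304 4656
negate → 2304 -4656
negate → 2304 4656
mod    → 2304
-2     → 2304 -2
negate → 2304 2
*      → 4608
64     → 4608 64
/      → 72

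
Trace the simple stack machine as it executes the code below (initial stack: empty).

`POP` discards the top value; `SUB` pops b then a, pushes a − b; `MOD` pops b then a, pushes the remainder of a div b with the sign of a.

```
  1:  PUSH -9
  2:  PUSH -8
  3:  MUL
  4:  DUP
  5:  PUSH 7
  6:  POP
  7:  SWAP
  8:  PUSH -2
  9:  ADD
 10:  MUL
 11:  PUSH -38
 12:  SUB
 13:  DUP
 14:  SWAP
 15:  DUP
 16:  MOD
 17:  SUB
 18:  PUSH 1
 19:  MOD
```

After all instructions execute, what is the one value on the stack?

PUSH -9  -> [-9]
PUSH -8  -> [-9, -8]
MUL      -> [72]
DUP      -> [72, 72]
PUSH 7   -> [72, 72, 7]
POP      -> [72, 72]
SWAP     -> [72, 72]
PUSH -2  -> [72, 72, -2]
ADD      -> [72, 70]
MUL      -> [5040]
PUSH -38 -> [5040, -38]
SUB      -> [5078]
DUP      -> [5078, 5078]
SWAP     -> [5078, 5078]
DUP      -> [5078, 5078, 5078]
MOD      -> [5078, 0]
SUB      -> [5078]
PUSH 1   -> [5078, 1]
MOD      -> [0]

0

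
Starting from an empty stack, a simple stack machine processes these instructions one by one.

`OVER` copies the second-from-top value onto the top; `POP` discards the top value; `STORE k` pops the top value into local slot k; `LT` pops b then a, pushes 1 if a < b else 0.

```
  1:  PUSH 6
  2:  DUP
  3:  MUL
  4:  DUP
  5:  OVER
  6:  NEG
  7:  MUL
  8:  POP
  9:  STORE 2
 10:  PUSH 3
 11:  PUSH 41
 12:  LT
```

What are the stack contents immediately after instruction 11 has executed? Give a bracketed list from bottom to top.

[3, 41]

PUSH 6  -> 6
DUP     -> 6 6
MUL     -> 36
DUP     -> 36 36
OVER    -> 36 36 36
NEG     -> 36 36 -36
MUL     -> 36 -1296
POP     -> 36
STORE 2 -> (empty)
PUSH 3  -> 3
PUSH 41 -> 3 41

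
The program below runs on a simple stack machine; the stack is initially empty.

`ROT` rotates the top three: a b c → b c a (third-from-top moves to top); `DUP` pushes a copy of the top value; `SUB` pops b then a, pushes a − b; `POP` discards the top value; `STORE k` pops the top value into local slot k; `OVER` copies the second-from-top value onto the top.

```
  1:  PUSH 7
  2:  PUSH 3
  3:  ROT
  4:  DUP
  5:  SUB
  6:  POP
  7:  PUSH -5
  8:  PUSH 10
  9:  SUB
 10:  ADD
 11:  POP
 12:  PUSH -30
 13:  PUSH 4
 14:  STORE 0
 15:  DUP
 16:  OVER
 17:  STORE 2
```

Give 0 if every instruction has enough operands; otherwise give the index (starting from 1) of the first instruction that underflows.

PUSH 7 → [7]
PUSH 3 → [7, 3]
ROT  — needs 3 operands, stack has 2 → underflow

3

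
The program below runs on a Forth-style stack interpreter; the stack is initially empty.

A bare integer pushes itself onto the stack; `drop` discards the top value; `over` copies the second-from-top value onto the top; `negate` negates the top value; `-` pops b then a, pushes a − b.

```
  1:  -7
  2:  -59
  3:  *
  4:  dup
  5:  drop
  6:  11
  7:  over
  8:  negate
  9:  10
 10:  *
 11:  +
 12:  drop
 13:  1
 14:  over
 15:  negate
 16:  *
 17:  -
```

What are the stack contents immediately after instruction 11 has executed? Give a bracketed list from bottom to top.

[413, -4119]

-7     -> -7
-59    -> -7 -59
*      -> 413
dup    -> 413 413
drop   -> 413
11     -> 413 11
over   -> 413 11 413
negate -> 413 11 -413
10     -> 413 11 -413 10
*      -> 413 11 -4130
+      -> 413 -4119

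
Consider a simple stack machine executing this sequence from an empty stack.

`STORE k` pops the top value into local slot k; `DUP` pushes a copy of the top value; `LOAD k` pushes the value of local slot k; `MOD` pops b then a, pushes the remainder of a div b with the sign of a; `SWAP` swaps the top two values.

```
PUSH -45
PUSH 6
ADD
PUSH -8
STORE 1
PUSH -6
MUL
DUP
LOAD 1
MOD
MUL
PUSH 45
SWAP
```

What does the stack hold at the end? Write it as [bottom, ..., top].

[45, 468]

PUSH -45  -45
PUSH 6    -45 6
ADD       -39
PUSH -8   -39 -8
STORE 1   -39
PUSH -6   -39 -6
MUL       234
DUP       234 234
LOAD 1    234 234 -8
MOD       234 2
MUL       468
PUSH 45   468 45
SWAP      45 468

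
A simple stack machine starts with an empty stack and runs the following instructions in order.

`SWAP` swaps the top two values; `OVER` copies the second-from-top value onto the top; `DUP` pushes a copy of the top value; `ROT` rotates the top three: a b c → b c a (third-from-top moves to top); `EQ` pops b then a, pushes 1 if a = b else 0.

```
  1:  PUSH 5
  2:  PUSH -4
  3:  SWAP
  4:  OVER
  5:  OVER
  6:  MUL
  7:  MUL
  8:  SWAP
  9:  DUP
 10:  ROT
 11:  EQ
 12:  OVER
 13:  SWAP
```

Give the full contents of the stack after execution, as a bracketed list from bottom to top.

PUSH 5  -> [5]
PUSH -4 -> [5, -4]
SWAP    -> [-4, 5]
OVER    -> [-4, 5, -4]
OVER    -> [-4, 5, -4, 5]
MUL     -> [-4, 5, -20]
MUL     -> [-4, -100]
SWAP    -> [-100, -4]
DUP     -> [-100, -4, -4]
ROT     -> [-4, -4, -100]
EQ      -> [-4, 0]
OVER    -> [-4, 0, -4]
SWAP    -> [-4, -4, 0]

[-4, -4, 0]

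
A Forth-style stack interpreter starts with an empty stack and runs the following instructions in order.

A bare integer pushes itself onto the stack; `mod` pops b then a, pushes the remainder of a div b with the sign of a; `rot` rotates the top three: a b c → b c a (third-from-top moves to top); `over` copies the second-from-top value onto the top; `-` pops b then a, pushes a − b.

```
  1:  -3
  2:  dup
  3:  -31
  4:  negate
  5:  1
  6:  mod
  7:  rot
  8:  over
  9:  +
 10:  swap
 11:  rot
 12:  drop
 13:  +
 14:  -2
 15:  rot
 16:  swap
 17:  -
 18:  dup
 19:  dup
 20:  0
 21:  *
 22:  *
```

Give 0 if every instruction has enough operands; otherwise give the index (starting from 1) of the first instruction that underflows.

-3      -3
dup     -3 -3
-31     -3 -3 -31
negate  -3 -3 31
1       -3 -3 31 1
mod     -3 -3 0
rot     -3 0 -3
over    -3 0 -3 0
+       -3 0 -3
swap    -3 -3 0
rot     -3 0 -3
drop    -3 0
+       -3
-2      -3 -2
rot  — needs 3 operands, stack has 2 → underflow

15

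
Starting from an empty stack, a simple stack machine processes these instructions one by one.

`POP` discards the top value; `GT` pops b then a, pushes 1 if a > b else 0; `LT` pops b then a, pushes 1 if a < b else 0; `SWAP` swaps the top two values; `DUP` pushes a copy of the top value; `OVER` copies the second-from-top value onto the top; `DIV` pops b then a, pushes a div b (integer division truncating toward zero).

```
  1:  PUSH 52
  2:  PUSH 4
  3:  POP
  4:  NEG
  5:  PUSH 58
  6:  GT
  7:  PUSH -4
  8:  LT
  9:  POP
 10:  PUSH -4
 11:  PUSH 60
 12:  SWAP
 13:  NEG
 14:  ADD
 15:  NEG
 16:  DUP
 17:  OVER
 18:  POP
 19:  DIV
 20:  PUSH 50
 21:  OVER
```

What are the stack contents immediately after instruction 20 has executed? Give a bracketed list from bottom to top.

PUSH 52 : 52
PUSH 4  : 52 4
POP     : 52
NEG     : -52
PUSH 58 : -52 58
GT      : 0
PUSH -4 : 0 -4
LT      : 0
POP     : (empty)
PUSH -4 : -4
PUSH 60 : -4 60
SWAP    : 60 -4
NEG     : 60 4
ADD     : 64
NEG     : -64
DUP     : -64 -64
OVER    : -64 -64 -64
POP     : -64 -64
DIV     : 1
PUSH 50 : 1 50

[1, 50]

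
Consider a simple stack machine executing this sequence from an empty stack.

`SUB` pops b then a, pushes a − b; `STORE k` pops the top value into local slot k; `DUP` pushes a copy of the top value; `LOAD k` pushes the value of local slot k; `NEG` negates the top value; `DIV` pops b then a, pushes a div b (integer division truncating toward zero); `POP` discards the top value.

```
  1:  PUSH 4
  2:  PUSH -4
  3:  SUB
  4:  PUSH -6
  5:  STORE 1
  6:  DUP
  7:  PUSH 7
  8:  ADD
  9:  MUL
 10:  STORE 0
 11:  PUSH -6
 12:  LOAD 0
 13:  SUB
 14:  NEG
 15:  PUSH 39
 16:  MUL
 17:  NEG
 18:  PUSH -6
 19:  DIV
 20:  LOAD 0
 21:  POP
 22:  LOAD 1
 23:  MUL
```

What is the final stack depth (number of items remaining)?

1

PUSH 4  → 4
PUSH -4 → 4 -4
SUB     → 8
PUSH -6 → 8 -6
STORE 1 → 8
DUP     → 8 8
PUSH 7  → 8 8 7
ADD     → 8 15
MUL     → 120
STORE 0 → (empty)
PUSH -6 → -6
LOAD 0  → -6 120
SUB     → -126
NEG     → 126
PUSH 39 → 126 39
MUL     → 4914
NEG     → -4914
PUSH -6 → -4914 -6
DIV     → 819
LOAD 0  → 819 120
POP     → 819
LOAD 1  → 819 -6
MUL     → -4914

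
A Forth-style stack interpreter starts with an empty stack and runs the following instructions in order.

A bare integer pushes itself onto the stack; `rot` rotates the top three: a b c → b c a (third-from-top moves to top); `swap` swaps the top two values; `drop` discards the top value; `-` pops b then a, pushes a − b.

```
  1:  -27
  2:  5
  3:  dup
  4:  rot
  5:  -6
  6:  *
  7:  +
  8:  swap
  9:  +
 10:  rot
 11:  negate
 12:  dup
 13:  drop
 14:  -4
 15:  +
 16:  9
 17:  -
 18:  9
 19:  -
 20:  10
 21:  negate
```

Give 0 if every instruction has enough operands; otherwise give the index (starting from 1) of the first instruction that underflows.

10

-27  -> -27
5    -> -27 5
dup  -> -27 5 5
rot  -> 5 5 -27
-6   -> 5 5 -27 -6
*    -> 5 5 162
+    -> 5 167
swap -> 167 5
+    -> 172
rot  — needs 3 operands, stack has 1 → underflow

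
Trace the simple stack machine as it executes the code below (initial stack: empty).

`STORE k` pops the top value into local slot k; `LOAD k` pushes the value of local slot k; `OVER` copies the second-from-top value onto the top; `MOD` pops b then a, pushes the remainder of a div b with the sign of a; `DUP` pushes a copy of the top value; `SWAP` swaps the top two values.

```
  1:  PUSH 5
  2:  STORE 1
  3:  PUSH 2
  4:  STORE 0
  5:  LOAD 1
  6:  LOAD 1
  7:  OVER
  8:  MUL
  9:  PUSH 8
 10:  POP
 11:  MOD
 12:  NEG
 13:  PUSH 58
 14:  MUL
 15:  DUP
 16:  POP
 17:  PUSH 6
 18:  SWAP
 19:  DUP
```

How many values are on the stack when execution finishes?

3

PUSH 5  -> [5]
STORE 1 -> []
PUSH 2  -> [2]
STORE 0 -> []
LOAD 1  -> [5]
LOAD 1  -> [5, 5]
OVER    -> [5, 5, 5]
MUL     -> [5, 25]
PUSH 8  -> [5, 25, 8]
POP     -> [5, 25]
MOD     -> [5]
NEG     -> [-5]
PUSH 58 -> [-5, 58]
MUL     -> [-290]
DUP     -> [-290, -290]
POP     -> [-290]
PUSH 6  -> [-290, 6]
SWAP    -> [6, -290]
DUP     -> [6, -290, -290]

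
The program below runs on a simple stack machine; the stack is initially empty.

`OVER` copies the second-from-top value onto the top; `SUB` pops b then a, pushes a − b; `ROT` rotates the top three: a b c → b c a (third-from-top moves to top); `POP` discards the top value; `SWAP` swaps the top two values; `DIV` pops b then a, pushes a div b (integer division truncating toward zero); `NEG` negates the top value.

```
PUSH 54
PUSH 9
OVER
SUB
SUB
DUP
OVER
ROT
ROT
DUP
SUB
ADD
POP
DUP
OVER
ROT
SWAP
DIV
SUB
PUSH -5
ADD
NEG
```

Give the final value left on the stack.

-93

PUSH 54 → 54
PUSH 9  → 54 9
OVER    → 54 9 54
SUB     → 54 -45
SUB     → 99
DUP     → 99 99
OVER    → 99 99 99
ROT     → 99 99 99
ROT     → 99 99 99
DUP     → 99 99 99 99
SUB     → 99 99 0
ADD     → 99 99
POP     → 99
DUP     → 99 99
OVER    → 99 99 99
ROT     → 99 99 99
SWAP    → 99 99 99
DIV     → 99 1
SUB     → 98
PUSH -5 → 98 -5
ADD     → 93
NEG     → -93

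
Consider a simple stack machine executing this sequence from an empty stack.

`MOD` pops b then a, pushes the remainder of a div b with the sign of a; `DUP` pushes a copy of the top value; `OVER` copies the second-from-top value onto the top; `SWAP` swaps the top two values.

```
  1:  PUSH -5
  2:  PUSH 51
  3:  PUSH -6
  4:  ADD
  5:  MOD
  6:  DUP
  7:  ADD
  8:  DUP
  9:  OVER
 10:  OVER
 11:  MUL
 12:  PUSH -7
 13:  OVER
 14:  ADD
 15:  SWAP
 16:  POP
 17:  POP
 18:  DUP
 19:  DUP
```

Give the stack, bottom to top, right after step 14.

PUSH -5 -> -5
PUSH 51 -> -5 51
PUSH -6 -> -5 51 -6
ADD     -> -5 45
MOD     -> -5
DUP     -> -5 -5
ADD     -> -10
DUP     -> -10 -10
OVER    -> -10 -10 -10
OVER    -> -10 -10 -10 -10
MUL     -> -10 -10 100
PUSH -7 -> -10 -10 100 -7
OVER    -> -10 -10 100 -7 100
ADD     -> -10 -10 100 93

[-10, -10, 100, 93]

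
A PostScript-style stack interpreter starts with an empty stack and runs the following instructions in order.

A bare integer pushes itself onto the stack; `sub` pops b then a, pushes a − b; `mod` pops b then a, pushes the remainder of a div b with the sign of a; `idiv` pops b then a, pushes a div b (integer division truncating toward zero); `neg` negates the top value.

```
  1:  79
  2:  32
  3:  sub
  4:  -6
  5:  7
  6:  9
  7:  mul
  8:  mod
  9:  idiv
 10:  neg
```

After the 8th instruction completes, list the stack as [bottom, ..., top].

79  -> 79
32  -> 79 32
sub -> 47
-6  -> 47 -6
7   -> 47 -6 7
9   -> 47 -6 7 9
mul -> 47 -6 63
mod -> 47 -6

[47, -6]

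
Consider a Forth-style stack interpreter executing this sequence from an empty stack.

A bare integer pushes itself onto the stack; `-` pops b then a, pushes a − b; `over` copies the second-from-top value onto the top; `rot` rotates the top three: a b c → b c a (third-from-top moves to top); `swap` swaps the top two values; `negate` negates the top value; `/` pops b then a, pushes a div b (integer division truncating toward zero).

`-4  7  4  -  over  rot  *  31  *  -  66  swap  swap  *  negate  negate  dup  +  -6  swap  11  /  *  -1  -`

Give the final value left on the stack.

35497

-4     → [-4]
7      → [-4, 7]
4      → [-4, 7, 4]
-      → [-4, 3]
over   → [-4, 3, -4]
rot    → [3, -4, -4]
*      → [3, 16]
31     → [3, 16, 31]
*      → [3, 496]
-      → [-493]
66     → [-493, 66]
swap   → [66, -493]
swap   → [-493, 66]
*      → [-32538]
negate → [32538]
negate → [-32538]
dup    → [-32538, -32538]
+      → [-65076]
-6     → [-65076, -6]
swap   → [-6, -65076]
11     → [-6, -65076, 11]
/      → [-6, -5916]
*      → [35496]
-1     → [35496, -1]
-      → [35497]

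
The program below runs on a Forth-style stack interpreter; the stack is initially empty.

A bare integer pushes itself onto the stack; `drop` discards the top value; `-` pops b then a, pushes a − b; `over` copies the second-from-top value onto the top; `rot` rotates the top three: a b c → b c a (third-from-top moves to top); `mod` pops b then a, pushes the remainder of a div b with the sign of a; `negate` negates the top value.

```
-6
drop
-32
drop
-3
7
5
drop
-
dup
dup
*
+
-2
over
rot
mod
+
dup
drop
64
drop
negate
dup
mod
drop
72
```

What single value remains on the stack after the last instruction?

-6      -6
drop    (empty)
-32     -32
drop    (empty)
-3      -3
7       -3 7
5       -3 7 5
drop    -3 7
-       -10
dup     -10 -10
dup     -10 -10 -10
*       -10 100
+       90
-2      90 -2
over    90 -2 90
rot     -2 90 90
mod     -2 0
+       -2
dup     -2 -2
drop    -2
64      -2 64
drop    -2
negate  2
dup     2 2
mod     0
drop    (empty)
72      72

72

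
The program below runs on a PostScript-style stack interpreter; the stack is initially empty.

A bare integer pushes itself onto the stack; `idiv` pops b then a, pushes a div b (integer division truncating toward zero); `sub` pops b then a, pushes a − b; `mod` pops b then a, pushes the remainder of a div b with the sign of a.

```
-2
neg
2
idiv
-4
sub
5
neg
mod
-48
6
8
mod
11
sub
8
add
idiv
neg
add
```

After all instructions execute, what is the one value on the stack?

16

-2   -> [-2]
neg  -> [2]
2    -> [2, 2]
idiv -> [1]
-4   -> [1, -4]
sub  -> [5]
5    -> [5, 5]
neg  -> [5, -5]
mod  -> [0]
-48  -> [0, -48]
6    -> [0, -48, 6]
8    -> [0, -48, 6, 8]
mod  -> [0, -48, 6]
11   -> [0, -48, 6, 11]
sub  -> [0, -48, -5]
8    -> [0, -48, -5, 8]
add  -> [0, -48, 3]
idiv -> [0, -16]
neg  -> [0, 16]
add  -> [16]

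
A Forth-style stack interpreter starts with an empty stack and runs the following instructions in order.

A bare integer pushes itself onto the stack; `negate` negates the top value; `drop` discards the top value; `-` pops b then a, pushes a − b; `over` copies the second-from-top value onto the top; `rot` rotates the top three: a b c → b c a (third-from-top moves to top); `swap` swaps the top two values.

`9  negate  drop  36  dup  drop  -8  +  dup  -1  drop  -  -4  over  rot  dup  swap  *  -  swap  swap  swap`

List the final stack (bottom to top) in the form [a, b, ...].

9       9
negate  -9
drop    (empty)
36      36
dup     36 36
drop    36
-8      36 -8
+       28
dup     28 28
-1      28 28 -1
drop    28 28
-       0
-4      0 -4
over    0 -4 0
rot     -4 0 0
dup     -4 0 0 0
swap    -4 0 0 0
*       -4 0 0
-       -4 0
swap    0 -4
swap    -4 0
swap    0 -4

[0, -4]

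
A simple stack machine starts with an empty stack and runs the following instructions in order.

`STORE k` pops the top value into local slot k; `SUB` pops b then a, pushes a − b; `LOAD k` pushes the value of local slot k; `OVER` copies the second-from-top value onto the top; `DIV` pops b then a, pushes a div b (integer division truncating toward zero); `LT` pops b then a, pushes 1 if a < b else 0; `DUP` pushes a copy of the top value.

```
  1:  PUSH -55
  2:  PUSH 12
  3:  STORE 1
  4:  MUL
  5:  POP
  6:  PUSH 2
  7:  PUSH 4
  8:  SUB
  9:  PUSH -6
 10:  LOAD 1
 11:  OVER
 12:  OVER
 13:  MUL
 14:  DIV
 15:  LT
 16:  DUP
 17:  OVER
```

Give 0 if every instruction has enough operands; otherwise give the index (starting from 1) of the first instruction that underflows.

4

PUSH -55 : [-55]
PUSH 12  : [-55, 12]
STORE 1  : [-55]
MUL  — needs 2 operands, stack has 1 → underflow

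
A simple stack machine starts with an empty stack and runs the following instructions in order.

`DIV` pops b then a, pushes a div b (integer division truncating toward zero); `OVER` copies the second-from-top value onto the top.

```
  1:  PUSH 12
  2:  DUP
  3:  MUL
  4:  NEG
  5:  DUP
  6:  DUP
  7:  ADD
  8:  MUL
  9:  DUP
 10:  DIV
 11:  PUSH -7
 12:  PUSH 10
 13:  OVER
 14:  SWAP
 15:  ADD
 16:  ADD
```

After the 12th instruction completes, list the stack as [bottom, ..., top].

PUSH 12  12
DUP      12 12
MUL      144
NEG      -144
DUP      -144 -144
DUP      -144 -144 -144
ADD      -144 -288
MUL      41472
DUP      41472 41472
DIV      1
PUSH -7  1 -7
PUSH 10  1 -7 10

[1, -7, 10]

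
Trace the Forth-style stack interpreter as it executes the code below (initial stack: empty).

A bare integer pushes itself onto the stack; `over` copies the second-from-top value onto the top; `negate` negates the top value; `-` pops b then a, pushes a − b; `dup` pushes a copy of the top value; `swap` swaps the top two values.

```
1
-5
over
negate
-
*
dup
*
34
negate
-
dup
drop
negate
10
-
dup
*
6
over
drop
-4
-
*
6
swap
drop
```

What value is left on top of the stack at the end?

1      → 1
-5     → 1 -5
over   → 1 -5 1
negate → 1 -5 -1
-      → 1 -4
*      → -4
dup    → -4 -4
*      → 16
34     → 16 34
negate → 16 -34
-      → 50
dup    → 50 50
drop   → 50
negate → -50
10     → -50 10
-      → -60
dup    → -60 -60
*      → 3600
6      → 3600 6
over   → 3600 6 3600
drop   → 3600 6
-4     → 3600 6 -4
-      → 3600 10
*      → 36000
6      → 36000 6
swap   → 6 36000
drop   → 6

6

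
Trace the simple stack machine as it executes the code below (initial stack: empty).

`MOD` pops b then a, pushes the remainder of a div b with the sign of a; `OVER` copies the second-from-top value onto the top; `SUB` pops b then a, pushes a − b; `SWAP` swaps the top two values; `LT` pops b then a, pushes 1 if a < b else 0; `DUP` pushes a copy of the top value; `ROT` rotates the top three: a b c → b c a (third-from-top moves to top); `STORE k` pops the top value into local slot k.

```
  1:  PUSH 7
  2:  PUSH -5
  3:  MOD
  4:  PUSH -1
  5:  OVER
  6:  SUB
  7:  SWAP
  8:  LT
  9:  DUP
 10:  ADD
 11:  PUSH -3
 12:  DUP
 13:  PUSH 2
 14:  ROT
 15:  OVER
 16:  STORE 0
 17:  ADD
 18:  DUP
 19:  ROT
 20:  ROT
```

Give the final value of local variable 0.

PUSH 7   7
PUSH -5  7 -5
MOD      2
PUSH -1  2 -1
OVER     2 -1 2
SUB      2 -3
SWAP     -3 2
LT       1
DUP      1 1
ADD      2
PUSH -3  2 -3
DUP      2 -3 -3
PUSH 2   2 -3 -3 2
ROT      2 -3 2 -3
OVER     2 -3 2 -3 2
STORE 0  2 -3 2 -3
ADD      2 -3 -1
DUP      2 -3 -1 -1
ROT      2 -1 -1 -3
ROT      2 -1 -3 -1

2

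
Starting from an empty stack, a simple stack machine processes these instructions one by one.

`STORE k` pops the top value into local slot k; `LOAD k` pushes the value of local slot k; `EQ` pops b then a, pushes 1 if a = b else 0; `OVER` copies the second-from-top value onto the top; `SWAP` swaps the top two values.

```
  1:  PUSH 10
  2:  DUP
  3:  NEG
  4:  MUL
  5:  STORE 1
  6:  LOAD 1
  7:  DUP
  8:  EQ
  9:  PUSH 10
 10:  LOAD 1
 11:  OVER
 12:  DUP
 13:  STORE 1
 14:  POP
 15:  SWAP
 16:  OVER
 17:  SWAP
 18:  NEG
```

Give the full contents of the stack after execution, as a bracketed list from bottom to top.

[1, -100, -100, -10]

PUSH 10 -> [10]
DUP     -> [10, 10]
NEG     -> [10, -10]
MUL     -> [-100]
STORE 1 -> []
LOAD 1  -> [-100]
DUP     -> [-100, -100]
EQ      -> [1]
PUSH 10 -> [1, 10]
LOAD 1  -> [1, 10, -100]
OVER    -> [1, 10, -100, 10]
DUP     -> [1, 10, -100, 10, 10]
STORE 1 -> [1, 10, -100, 10]
POP     -> [1, 10, -100]
SWAP    -> [1, -100, 10]
OVER    -> [1, -100, 10, -100]
SWAP    -> [1, -100, -100, 10]
NEG     -> [1, -100, -100, -10]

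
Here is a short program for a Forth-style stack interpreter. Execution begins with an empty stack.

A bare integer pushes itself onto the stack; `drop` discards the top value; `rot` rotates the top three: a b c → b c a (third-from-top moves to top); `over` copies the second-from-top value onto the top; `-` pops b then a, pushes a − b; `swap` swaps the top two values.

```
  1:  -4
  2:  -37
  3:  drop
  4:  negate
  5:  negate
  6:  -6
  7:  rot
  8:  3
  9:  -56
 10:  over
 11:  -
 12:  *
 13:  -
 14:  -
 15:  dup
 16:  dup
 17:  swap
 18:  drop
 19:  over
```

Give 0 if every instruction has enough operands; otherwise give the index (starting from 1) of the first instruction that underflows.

-4     -> -4
-37    -> -4 -37
drop   -> -4
negate -> 4
negate -> -4
-6     -> -4 -6
rot  — needs 3 operands, stack has 2 → underflow

7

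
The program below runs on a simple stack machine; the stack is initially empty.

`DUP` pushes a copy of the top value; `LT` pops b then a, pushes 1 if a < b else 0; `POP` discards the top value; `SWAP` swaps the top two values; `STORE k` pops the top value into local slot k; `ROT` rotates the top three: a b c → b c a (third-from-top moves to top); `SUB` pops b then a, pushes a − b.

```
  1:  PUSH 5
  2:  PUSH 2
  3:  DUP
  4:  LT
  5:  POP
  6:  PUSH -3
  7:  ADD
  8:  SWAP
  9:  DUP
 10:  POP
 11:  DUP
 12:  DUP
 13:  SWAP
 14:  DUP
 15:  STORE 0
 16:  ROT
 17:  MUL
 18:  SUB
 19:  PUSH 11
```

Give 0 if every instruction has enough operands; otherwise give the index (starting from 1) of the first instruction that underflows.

8

PUSH 5  : [5]
PUSH 2  : [5, 2]
DUP     : [5, 2, 2]
LT      : [5, 0]
POP     : [5]
PUSH -3 : [5, -3]
ADD     : [2]
SWAP  — needs 2 operands, stack has 1 → underflow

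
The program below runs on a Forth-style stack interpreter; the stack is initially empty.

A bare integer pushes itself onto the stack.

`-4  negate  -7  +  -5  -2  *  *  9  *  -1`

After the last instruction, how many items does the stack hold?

-4     → [-4]
negate → [4]
-7     → [4, -7]
+      → [-3]
-5     → [-3, -5]
-2     → [-3, -5, -2]
*      → [-3, 10]
*      → [-30]
9      → [-30, 9]
*      → [-270]
-1     → [-270, -1]

2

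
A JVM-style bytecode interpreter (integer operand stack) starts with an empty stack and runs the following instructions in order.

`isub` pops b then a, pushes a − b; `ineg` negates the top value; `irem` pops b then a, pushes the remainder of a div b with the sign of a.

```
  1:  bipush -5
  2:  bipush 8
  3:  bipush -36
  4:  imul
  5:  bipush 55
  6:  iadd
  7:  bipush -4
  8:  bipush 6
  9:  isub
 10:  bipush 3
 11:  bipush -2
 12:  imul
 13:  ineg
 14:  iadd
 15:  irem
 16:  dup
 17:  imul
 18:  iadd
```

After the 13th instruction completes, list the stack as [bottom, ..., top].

[-5, -233, -10, 6]

bipush -5  -> [-5]
bipush 8   -> [-5, 8]
bipush -36 -> [-5, 8, -36]
imul       -> [-5, -288]
bipush 55  -> [-5, -288, 55]
iadd       -> [-5, -233]
bipush -4  -> [-5, -233, -4]
bipush 6   -> [-5, -233, -4, 6]
isub       -> [-5, -233, -10]
bipush 3   -> [-5, -233, -10, 3]
bipush -2  -> [-5, -233, -10, 3, -2]
imul       -> [-5, -233, -10, -6]
ineg       -> [-5, -233, -10, 6]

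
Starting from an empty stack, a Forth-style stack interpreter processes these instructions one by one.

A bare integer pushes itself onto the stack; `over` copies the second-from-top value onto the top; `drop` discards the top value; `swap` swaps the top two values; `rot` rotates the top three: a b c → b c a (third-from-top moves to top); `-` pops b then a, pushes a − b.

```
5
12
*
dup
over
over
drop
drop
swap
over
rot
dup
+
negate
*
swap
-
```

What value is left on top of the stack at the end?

-7260

5      : 5
12     : 5 12
*      : 60
dup    : 60 60
over   : 60 60 60
over   : 60 60 60 60
drop   : 60 60 60
drop   : 60 60
swap   : 60 60
over   : 60 60 60
rot    : 60 60 60
dup    : 60 60 60 60
+      : 60 60 120
negate : 60 60 -120
*      : 60 -7200
swap   : -7200 60
-      : -7260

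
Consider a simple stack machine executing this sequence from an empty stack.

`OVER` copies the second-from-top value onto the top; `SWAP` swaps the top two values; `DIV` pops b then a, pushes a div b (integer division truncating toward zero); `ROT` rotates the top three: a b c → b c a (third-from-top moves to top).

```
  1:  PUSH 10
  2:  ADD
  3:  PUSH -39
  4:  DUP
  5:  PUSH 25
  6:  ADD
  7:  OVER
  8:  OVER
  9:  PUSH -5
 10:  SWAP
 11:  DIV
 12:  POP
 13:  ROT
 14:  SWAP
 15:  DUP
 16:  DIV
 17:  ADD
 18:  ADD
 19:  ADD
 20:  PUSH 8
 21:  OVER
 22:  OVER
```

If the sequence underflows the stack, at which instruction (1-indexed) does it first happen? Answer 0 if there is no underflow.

PUSH 10 : [10]
ADD  — needs 2 operands, stack has 1 → underflow

2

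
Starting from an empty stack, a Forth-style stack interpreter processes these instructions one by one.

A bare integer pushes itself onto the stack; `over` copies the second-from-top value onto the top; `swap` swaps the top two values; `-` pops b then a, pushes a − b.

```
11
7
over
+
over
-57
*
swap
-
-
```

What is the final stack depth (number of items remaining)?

11   : [11]
7    : [11, 7]
over : [11, 7, 11]
+    : [11, 18]
over : [11, 18, 11]
-57  : [11, 18, 11, -57]
*    : [11, 18, -627]
swap : [11, -627, 18]
-    : [11, -645]
-    : [656]

1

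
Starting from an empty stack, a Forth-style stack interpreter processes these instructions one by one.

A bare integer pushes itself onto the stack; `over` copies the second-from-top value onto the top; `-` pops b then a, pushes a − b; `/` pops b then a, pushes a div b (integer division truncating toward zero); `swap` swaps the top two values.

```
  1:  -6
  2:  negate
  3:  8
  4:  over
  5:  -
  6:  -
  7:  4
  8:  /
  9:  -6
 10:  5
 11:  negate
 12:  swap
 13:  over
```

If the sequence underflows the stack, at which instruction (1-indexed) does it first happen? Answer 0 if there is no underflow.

0

-6      [-6]
negate  [6]
8       [6, 8]
over    [6, 8, 6]
-       [6, 2]
-       [4]
4       [4, 4]
/       [1]
-6      [1, -6]
5       [1, -6, 5]
negate  [1, -6, -5]
swap    [1, -5, -6]
over    [1, -5, -6, -5]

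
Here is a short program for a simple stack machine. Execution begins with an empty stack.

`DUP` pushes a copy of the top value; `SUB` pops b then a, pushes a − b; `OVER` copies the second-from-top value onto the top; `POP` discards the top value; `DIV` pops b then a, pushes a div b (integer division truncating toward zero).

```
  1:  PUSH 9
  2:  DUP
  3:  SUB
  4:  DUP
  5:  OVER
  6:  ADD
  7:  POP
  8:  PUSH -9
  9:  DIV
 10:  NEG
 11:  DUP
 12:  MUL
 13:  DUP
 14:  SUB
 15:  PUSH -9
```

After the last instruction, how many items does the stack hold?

PUSH 9   9
DUP      9 9
SUB      0
DUP      0 0
OVER     0 0 0
ADD      0 0
POP      0
PUSH -9  0 -9
DIV      0
NEG      0
DUP      0 0
MUL      0
DUP      0 0
SUB      0
PUSH -9  0 -9

2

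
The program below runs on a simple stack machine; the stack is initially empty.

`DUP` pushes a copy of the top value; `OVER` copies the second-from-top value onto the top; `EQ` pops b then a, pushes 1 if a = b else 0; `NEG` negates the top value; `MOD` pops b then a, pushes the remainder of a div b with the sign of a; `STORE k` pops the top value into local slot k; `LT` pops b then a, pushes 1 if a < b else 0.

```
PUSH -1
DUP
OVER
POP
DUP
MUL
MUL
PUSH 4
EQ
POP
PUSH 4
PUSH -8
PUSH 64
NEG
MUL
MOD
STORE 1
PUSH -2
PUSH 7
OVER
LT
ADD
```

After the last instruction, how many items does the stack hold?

1

PUSH -1 : -1
DUP     : -1 -1
OVER    : -1 -1 -1
POP     : -1 -1
DUP     : -1 -1 -1
MUL     : -1 1
MUL     : -1
PUSH 4  : -1 4
EQ      : 0
POP     : (empty)
PUSH 4  : 4
PUSH -8 : 4 -8
PUSH 64 : 4 -8 64
NEG     : 4 -8 -64
MUL     : 4 512
MOD     : 4
STORE 1 : (empty)
PUSH -2 : -2
PUSH 7  : -2 7
OVER    : -2 7 -2
LT      : -2 0
ADD     : -2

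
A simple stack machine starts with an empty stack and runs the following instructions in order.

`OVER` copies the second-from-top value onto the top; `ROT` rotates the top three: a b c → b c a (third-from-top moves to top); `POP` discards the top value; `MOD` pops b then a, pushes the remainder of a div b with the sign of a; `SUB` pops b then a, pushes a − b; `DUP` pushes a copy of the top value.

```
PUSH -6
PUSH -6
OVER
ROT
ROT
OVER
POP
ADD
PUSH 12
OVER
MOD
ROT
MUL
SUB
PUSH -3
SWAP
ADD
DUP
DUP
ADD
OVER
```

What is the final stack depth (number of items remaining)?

3

PUSH -6 → [-6]
PUSH -6 → [-6, -6]
OVER    → [-6, -6, -6]
ROT     → [-6, -6, -6]
ROT     → [-6, -6, -6]
OVER    → [-6, -6, -6, -6]
POP     → [-6, -6, -6]
ADD     → [-6, -12]
PUSH 12 → [-6, -12, 12]
OVER    → [-6, -12, 12, -12]
MOD     → [-6, -12, 0]
ROT     → [-12, 0, -6]
MUL     → [-12, 0]
SUB     → [-12]
PUSH -3 → [-12, -3]
SWAP    → [-3, -12]
ADD     → [-15]
DUP     → [-15, -15]
DUP     → [-15, -15, -15]
ADD     → [-15, -30]
OVER    → [-15, -30, -15]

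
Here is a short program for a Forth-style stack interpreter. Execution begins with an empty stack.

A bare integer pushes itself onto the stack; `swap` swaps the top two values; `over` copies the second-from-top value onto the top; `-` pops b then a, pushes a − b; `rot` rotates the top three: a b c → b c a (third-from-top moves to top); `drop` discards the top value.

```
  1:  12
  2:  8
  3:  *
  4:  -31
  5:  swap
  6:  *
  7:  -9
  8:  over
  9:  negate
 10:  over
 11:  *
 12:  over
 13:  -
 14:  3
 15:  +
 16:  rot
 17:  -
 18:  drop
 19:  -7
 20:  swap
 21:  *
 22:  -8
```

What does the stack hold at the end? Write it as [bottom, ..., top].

[63, -8]

12     : [12]
8      : [12, 8]
*      : [96]
-31    : [96, -31]
swap   : [-31, 96]
*      : [-2976]
-9     : [-2976, -9]
over   : [-2976, -9, -2976]
negate : [-2976, -9, 2976]
over   : [-2976, -9, 2976, -9]
*      : [-2976, -9, -26784]
over   : [-2976, -9, -26784, -9]
-      : [-2976, -9, -26775]
3      : [-2976, -9, -26775, 3]
+      : [-2976, -9, -26772]
rot    : [-9, -26772, -2976]
-      : [-9, -23796]
drop   : [-9]
-7     : [-9, -7]
swap   : [-7, -9]
*      : [63]
-8     : [63, -8]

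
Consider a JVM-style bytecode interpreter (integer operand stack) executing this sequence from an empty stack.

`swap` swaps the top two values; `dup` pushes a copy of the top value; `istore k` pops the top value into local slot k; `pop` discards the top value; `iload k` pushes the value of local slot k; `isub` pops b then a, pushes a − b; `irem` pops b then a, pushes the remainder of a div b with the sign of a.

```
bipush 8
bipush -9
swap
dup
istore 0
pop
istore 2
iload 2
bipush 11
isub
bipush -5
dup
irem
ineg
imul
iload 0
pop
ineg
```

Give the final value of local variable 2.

-9

bipush 8   8
bipush -9  8 -9
swap       -9 8
dup        -9 8 8
istore 0   -9 8
pop        -9
istore 2   (empty)
iload 2    -9
bipush 11  -9 11
isub       -20
bipush -5  -20 -5
dup        -20 -5 -5
irem       -20 0
ineg       -20 0
imul       0
iload 0    0 8
pop        0
ineg       0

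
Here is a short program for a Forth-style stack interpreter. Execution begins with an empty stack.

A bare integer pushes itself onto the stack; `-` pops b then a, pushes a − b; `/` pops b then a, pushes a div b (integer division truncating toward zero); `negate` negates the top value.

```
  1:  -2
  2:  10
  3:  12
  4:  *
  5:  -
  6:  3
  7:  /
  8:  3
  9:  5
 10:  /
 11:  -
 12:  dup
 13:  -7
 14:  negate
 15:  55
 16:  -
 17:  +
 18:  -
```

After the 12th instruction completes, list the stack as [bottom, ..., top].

-2  -> -2
10  -> -2 10
12  -> -2 10 12
*   -> -2 120
-   -> -122
3   -> -122 3
/   -> -40
3   -> -40 3
5   -> -40 3 5
/   -> -40 0
-   -> -40
dup -> -40 -40

[-40, -40]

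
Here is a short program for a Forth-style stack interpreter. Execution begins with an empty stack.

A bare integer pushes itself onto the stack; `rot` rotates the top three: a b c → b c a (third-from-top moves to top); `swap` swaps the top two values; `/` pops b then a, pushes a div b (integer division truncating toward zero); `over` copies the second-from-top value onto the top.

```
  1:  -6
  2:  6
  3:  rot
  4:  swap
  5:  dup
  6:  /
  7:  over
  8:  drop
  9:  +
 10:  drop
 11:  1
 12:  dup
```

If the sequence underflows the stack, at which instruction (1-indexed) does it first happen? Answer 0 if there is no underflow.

-6 → [-6]
6  → [-6, 6]
rot  — needs 3 operands, stack has 2 → underflow

3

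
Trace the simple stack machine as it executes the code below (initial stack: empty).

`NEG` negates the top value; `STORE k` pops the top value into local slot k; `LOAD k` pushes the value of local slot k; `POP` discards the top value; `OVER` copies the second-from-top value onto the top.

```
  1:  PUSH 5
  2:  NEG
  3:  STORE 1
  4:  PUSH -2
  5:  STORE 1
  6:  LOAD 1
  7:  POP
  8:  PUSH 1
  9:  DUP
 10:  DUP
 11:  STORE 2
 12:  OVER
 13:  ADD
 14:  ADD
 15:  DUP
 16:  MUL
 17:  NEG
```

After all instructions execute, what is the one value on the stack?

PUSH 5   5
NEG      -5
STORE 1  (empty)
PUSH -2  -2
STORE 1  (empty)
LOAD 1   -2
POP      (empty)
PUSH 1   1
DUP      1 1
DUP      1 1 1
STORE 2  1 1
OVER     1 1 1
ADD      1 2
ADD      3
DUP      3 3
MUL      9
NEG      -9

-9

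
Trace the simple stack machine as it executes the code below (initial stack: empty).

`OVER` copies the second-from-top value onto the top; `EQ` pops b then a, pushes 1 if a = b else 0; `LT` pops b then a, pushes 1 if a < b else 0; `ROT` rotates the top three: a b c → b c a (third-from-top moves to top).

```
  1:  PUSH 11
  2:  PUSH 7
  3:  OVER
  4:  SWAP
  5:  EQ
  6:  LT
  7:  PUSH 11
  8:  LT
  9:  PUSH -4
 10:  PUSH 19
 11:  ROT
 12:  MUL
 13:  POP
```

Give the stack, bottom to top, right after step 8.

[1]

PUSH 11 -> 11
PUSH 7  -> 11 7
OVER    -> 11 7 11
SWAP    -> 11 11 7
EQ      -> 11 0
LT      -> 0
PUSH 11 -> 0 11
LT      -> 1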